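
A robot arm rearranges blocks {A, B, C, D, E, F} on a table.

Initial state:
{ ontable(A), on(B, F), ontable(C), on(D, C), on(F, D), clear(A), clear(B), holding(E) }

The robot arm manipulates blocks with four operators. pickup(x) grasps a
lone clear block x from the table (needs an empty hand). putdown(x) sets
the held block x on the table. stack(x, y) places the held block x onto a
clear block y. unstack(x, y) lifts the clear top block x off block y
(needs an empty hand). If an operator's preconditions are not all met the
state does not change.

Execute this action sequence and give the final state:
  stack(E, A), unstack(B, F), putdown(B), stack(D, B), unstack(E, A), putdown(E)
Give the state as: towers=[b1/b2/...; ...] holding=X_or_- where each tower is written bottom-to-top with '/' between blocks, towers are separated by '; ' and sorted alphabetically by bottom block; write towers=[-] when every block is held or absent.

towers=[A; B; C/D/F; E] holding=-

step 1 (stack(E, A)): towers=[A/E; C/D/F/B] holding=-
step 2 (unstack(B, F)): towers=[A/E; C/D/F] holding=B
step 3 (putdown(B)): towers=[A/E; B; C/D/F] holding=-
step 4 (stack(D, B)) [no-op]: towers=[A/E; B; C/D/F] holding=-
step 5 (unstack(E, A)): towers=[A; B; C/D/F] holding=E
step 6 (putdown(E)): towers=[A; B; C/D/F; E] holding=-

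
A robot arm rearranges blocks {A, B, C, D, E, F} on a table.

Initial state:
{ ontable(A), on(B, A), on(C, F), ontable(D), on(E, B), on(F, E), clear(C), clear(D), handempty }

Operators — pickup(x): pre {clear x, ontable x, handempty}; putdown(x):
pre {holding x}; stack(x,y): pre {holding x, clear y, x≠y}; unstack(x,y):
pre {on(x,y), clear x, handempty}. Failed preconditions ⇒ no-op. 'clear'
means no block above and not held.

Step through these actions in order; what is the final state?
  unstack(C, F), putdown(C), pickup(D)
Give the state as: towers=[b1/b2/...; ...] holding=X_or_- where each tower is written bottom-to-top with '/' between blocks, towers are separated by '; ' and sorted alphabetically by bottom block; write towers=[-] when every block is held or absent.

step 1 (unstack(C, F)): towers=[A/B/E/F; D] holding=C
step 2 (putdown(C)): towers=[A/B/E/F; C; D] holding=-
step 3 (pickup(D)): towers=[A/B/E/F; C] holding=D

towers=[A/B/E/F; C] holding=D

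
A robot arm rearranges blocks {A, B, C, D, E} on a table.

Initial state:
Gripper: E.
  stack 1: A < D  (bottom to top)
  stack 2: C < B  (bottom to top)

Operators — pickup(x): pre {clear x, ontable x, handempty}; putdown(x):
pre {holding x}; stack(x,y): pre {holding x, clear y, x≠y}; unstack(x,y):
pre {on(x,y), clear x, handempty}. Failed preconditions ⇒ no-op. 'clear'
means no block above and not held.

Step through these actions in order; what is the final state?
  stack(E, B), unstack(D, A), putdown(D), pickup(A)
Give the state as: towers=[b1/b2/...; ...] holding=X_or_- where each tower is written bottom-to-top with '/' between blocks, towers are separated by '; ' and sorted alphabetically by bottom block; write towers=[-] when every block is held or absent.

step 1 (stack(E, B)): towers=[A/D; C/B/E] holding=-
step 2 (unstack(D, A)): towers=[A; C/B/E] holding=D
step 3 (putdown(D)): towers=[A; C/B/E; D] holding=-
step 4 (pickup(A)): towers=[C/B/E; D] holding=A

towers=[C/B/E; D] holding=A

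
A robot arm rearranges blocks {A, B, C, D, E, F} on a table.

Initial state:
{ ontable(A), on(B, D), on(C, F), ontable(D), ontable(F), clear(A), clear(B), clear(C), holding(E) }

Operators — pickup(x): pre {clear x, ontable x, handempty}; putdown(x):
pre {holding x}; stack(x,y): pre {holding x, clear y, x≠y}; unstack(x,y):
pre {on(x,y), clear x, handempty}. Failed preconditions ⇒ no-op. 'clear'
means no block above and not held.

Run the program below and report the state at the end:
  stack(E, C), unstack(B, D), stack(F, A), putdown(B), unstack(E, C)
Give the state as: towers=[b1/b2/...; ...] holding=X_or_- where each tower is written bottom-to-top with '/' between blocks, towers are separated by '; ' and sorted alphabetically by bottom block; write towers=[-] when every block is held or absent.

towers=[A; B; D; F/C] holding=E

step 1 (stack(E, C)): towers=[A; D/B; F/C/E] holding=-
step 2 (unstack(B, D)): towers=[A; D; F/C/E] holding=B
step 3 (stack(F, A)) [no-op]: towers=[A; D; F/C/E] holding=B
step 4 (putdown(B)): towers=[A; B; D; F/C/E] holding=-
step 5 (unstack(E, C)): towers=[A; B; D; F/C] holding=E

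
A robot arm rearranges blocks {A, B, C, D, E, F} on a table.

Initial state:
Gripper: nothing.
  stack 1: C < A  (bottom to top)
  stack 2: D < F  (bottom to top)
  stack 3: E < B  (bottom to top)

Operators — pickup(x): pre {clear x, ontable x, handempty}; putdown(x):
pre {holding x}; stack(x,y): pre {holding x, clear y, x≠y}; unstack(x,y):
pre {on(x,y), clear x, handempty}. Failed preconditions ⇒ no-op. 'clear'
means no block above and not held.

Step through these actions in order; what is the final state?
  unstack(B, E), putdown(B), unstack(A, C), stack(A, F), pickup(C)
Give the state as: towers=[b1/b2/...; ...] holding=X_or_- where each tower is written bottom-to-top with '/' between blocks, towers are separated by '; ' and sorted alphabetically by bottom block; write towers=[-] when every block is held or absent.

towers=[B; D/F/A; E] holding=C

step 1 (unstack(B, E)): towers=[C/A; D/F; E] holding=B
step 2 (putdown(B)): towers=[B; C/A; D/F; E] holding=-
step 3 (unstack(A, C)): towers=[B; C; D/F; E] holding=A
step 4 (stack(A, F)): towers=[B; C; D/F/A; E] holding=-
step 5 (pickup(C)): towers=[B; D/F/A; E] holding=C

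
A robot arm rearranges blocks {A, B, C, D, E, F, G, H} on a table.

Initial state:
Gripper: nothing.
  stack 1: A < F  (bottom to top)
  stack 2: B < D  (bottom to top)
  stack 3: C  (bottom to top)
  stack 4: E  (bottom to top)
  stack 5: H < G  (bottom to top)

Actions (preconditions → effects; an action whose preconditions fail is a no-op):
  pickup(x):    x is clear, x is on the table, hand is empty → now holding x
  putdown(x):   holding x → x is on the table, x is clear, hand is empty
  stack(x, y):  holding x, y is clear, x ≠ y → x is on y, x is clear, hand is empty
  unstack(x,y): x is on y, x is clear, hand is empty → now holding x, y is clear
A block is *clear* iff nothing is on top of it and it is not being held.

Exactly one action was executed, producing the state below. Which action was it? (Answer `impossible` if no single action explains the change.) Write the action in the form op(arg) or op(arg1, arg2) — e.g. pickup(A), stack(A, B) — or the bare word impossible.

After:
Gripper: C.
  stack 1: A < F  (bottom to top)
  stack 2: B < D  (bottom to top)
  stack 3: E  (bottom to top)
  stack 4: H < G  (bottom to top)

pickup(C)

target: towers=[A/F; B/D; E; H/G] holding=C
     unstack(G, H) → towers=[A/F; B/D; C; E; H] holding=G
         pickup(E) → towers=[A/F; B/D; C; H/G] holding=E
     unstack(F, A) → towers=[A; B/D; C; E; H/G] holding=F
     unstack(D, B) → towers=[A/F; B; C; E; H/G] holding=D
         pickup(C) → towers=[A/F; B/D; E; H/G] holding=C  ← match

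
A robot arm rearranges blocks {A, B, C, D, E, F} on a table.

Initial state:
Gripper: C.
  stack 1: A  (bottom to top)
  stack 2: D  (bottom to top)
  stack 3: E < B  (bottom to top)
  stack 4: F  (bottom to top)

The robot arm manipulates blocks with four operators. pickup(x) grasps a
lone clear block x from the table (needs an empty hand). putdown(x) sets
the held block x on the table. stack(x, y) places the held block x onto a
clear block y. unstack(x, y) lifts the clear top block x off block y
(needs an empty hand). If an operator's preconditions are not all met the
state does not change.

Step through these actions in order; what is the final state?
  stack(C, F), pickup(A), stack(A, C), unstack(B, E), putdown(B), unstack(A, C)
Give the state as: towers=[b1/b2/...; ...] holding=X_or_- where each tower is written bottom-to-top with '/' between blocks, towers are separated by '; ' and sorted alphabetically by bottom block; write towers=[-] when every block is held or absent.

step 1 (stack(C, F)): towers=[A; D; E/B; F/C] holding=-
step 2 (pickup(A)): towers=[D; E/B; F/C] holding=A
step 3 (stack(A, C)): towers=[D; E/B; F/C/A] holding=-
step 4 (unstack(B, E)): towers=[D; E; F/C/A] holding=B
step 5 (putdown(B)): towers=[B; D; E; F/C/A] holding=-
step 6 (unstack(A, C)): towers=[B; D; E; F/C] holding=A

towers=[B; D; E; F/C] holding=A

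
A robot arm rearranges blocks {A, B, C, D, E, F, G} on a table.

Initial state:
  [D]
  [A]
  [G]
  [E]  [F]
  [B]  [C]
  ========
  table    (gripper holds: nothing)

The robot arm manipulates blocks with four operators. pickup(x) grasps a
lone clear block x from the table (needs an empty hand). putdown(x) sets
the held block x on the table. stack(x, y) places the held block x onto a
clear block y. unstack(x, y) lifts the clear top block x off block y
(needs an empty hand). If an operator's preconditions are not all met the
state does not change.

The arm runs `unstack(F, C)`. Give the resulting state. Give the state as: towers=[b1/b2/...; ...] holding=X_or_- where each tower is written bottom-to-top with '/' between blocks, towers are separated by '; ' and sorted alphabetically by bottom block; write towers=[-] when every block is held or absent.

before: towers=[B/E/G/A/D; C/F] holding=-
pre[unstack(F, C)]: on(F,C) yes, clear(F) yes, handempty yes
all met → apply unstack(F, C)
after:  towers=[B/E/G/A/D; C] holding=F

towers=[B/E/G/A/D; C] holding=F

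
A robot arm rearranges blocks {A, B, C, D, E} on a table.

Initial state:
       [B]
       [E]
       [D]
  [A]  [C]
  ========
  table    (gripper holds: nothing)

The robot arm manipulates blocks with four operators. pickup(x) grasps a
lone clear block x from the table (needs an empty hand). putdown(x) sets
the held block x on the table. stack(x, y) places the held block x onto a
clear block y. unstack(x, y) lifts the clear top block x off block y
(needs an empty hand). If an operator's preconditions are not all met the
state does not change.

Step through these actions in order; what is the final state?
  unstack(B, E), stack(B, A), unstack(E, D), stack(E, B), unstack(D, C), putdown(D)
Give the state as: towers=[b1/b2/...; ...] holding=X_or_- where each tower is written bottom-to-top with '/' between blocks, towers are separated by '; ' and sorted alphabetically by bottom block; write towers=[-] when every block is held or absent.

step 1 (unstack(B, E)): towers=[A; C/D/E] holding=B
step 2 (stack(B, A)): towers=[A/B; C/D/E] holding=-
step 3 (unstack(E, D)): towers=[A/B; C/D] holding=E
step 4 (stack(E, B)): towers=[A/B/E; C/D] holding=-
step 5 (unstack(D, C)): towers=[A/B/E; C] holding=D
step 6 (putdown(D)): towers=[A/B/E; C; D] holding=-

towers=[A/B/E; C; D] holding=-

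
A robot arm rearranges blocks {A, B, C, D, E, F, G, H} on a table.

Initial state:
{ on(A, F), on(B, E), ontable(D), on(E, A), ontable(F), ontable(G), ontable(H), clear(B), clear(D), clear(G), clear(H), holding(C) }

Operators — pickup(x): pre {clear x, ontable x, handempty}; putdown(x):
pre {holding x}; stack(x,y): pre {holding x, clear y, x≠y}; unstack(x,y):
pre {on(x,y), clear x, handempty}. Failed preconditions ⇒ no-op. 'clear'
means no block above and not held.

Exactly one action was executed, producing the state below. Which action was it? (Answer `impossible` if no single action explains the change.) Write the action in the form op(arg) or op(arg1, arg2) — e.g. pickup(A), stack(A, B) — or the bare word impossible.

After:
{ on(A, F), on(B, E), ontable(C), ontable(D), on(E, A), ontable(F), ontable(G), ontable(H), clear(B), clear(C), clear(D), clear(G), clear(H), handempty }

target: towers=[C; D; F/A/E/B; G; H] holding=-
        putdown(C) → towers=[C; D; F/A/E/B; G; H] holding=-  ← match
       stack(C, G) → towers=[D; F/A/E/B; G/C; H] holding=-
       stack(C, H) → towers=[D; F/A/E/B; G; H/C] holding=-
       stack(C, B) → towers=[D; F/A/E/B/C; G; H] holding=-
       stack(C, D) → towers=[D/C; F/A/E/B; G; H] holding=-

putdown(C)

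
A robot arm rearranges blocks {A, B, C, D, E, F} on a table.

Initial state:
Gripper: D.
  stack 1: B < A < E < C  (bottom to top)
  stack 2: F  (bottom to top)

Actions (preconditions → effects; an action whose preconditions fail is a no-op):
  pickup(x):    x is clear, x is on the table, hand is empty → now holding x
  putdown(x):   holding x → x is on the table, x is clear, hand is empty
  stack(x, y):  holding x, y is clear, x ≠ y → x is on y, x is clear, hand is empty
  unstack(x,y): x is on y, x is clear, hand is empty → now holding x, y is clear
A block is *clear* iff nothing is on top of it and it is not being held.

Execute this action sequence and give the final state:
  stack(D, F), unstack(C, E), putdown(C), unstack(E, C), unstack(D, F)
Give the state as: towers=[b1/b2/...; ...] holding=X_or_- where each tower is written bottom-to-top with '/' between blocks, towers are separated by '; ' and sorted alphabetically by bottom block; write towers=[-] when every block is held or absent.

step 1 (stack(D, F)): towers=[B/A/E/C; F/D] holding=-
step 2 (unstack(C, E)): towers=[B/A/E; F/D] holding=C
step 3 (putdown(C)): towers=[B/A/E; C; F/D] holding=-
step 4 (unstack(E, C)) [no-op]: towers=[B/A/E; C; F/D] holding=-
step 5 (unstack(D, F)): towers=[B/A/E; C; F] holding=D

towers=[B/A/E; C; F] holding=D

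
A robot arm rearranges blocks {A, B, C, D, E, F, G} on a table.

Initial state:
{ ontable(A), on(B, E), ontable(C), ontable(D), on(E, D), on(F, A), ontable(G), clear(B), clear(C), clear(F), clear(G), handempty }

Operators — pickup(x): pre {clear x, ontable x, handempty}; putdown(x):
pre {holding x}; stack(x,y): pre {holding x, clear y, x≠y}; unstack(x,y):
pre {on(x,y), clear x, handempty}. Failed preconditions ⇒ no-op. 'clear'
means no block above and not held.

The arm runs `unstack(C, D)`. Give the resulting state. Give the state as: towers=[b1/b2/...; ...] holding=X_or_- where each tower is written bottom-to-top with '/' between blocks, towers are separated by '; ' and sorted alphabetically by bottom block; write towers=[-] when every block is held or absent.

towers=[A/F; C; D/E/B; G] holding=-

before: towers=[A/F; C; D/E/B; G] holding=-
pre[unstack(C, D)]: on(C,D) ✗, clear(C) ✓, handempty ✓
on(C,D) unmet → unstack(C, D) is a no-op
after:  towers=[A/F; C; D/E/B; G] holding=-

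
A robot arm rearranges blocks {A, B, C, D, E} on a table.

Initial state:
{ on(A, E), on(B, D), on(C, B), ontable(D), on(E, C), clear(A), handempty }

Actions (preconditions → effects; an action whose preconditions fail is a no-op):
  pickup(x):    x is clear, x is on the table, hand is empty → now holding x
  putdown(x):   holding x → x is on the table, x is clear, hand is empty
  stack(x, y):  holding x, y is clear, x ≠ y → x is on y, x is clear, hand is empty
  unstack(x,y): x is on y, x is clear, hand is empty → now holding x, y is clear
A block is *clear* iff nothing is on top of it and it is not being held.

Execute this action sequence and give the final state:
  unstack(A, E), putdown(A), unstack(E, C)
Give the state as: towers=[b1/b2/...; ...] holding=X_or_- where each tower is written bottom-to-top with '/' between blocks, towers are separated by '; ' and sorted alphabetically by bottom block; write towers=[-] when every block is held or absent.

towers=[A; D/B/C] holding=E

step 1 (unstack(A, E)): towers=[D/B/C/E] holding=A
step 2 (putdown(A)): towers=[A; D/B/C/E] holding=-
step 3 (unstack(E, C)): towers=[A; D/B/C] holding=E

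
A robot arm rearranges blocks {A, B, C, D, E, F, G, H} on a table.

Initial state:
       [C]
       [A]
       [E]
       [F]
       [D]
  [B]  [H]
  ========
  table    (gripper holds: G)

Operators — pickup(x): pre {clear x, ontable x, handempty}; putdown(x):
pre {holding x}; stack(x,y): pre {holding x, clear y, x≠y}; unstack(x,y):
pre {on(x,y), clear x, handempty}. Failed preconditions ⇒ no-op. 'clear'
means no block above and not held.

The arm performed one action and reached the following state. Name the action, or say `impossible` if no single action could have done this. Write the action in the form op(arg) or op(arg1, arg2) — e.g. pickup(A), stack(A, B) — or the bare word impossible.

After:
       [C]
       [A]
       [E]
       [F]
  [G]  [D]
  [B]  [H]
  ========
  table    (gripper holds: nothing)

stack(G, B)

target: towers=[B/G; H/D/F/E/A/C] holding=-
        putdown(G) → towers=[B; G; H/D/F/E/A/C] holding=-
       stack(G, B) → towers=[B/G; H/D/F/E/A/C] holding=-  ← match
       stack(G, C) → towers=[B; H/D/F/E/A/C/G] holding=-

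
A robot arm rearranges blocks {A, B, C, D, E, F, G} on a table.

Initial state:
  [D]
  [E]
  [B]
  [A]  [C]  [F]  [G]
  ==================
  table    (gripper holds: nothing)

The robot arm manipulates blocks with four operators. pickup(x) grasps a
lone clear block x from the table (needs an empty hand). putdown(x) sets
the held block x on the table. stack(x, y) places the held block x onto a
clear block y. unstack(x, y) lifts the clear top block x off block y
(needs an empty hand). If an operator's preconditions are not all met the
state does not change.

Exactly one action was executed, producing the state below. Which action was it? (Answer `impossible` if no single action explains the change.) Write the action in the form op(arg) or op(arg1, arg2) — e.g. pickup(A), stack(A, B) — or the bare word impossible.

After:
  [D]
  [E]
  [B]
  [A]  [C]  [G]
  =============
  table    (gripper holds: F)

pickup(F)

target: towers=[A/B/E/D; C; G] holding=F
         pickup(F) → towers=[A/B/E/D; C; G] holding=F  ← match
         pickup(G) → towers=[A/B/E/D; C; F] holding=G
     unstack(D, E) → towers=[A/B/E; C; F; G] holding=D
         pickup(C) → towers=[A/B/E/D; F; G] holding=C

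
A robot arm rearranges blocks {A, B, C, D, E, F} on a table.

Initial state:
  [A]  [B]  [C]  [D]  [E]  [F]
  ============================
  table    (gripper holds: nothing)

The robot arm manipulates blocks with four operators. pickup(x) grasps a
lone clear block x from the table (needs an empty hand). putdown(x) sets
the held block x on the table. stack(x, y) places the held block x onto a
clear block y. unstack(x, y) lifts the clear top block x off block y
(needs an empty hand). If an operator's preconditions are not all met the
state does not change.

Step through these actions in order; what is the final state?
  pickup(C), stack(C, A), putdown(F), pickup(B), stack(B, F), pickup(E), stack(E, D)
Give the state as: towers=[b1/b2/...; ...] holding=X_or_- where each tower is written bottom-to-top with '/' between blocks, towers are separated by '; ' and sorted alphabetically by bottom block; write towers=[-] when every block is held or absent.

step 1 (pickup(C)): towers=[A; B; D; E; F] holding=C
step 2 (stack(C, A)): towers=[A/C; B; D; E; F] holding=-
step 3 (putdown(F)) [no-op]: towers=[A/C; B; D; E; F] holding=-
step 4 (pickup(B)): towers=[A/C; D; E; F] holding=B
step 5 (stack(B, F)): towers=[A/C; D; E; F/B] holding=-
step 6 (pickup(E)): towers=[A/C; D; F/B] holding=E
step 7 (stack(E, D)): towers=[A/C; D/E; F/B] holding=-

towers=[A/C; D/E; F/B] holding=-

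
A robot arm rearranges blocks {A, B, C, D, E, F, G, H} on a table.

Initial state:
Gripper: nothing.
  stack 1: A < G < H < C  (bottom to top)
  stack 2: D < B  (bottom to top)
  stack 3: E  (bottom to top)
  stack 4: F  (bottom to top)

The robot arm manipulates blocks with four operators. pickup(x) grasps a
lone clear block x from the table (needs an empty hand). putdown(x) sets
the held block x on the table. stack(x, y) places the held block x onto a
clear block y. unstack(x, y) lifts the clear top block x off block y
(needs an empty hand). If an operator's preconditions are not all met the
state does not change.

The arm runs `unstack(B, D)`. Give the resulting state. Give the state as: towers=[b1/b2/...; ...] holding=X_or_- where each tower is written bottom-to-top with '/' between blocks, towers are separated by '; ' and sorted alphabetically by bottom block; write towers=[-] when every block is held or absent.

before: towers=[A/G/H/C; D/B; E; F] holding=-
pre[unstack(B, D)]: on(B,D) yes, clear(B) yes, handempty yes
all met → apply unstack(B, D)
after:  towers=[A/G/H/C; D; E; F] holding=B

towers=[A/G/H/C; D; E; F] holding=B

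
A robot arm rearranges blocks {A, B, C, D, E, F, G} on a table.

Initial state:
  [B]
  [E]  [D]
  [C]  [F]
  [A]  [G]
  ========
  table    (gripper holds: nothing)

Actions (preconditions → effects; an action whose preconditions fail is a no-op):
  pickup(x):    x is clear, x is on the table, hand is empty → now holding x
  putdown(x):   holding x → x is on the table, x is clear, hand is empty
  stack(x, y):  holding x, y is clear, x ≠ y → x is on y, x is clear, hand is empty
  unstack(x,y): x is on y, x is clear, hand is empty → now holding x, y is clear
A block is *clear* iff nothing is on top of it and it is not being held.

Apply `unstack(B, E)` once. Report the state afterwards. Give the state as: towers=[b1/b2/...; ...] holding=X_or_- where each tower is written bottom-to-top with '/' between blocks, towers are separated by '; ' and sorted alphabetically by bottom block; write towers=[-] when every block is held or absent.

towers=[A/C/E; G/F/D] holding=B

before: towers=[A/C/E/B; G/F/D] holding=-
pre[unstack(B, E)]: on(B,E) ✓, clear(B) ✓, handempty ✓
all met → apply unstack(B, E)
after:  towers=[A/C/E; G/F/D] holding=B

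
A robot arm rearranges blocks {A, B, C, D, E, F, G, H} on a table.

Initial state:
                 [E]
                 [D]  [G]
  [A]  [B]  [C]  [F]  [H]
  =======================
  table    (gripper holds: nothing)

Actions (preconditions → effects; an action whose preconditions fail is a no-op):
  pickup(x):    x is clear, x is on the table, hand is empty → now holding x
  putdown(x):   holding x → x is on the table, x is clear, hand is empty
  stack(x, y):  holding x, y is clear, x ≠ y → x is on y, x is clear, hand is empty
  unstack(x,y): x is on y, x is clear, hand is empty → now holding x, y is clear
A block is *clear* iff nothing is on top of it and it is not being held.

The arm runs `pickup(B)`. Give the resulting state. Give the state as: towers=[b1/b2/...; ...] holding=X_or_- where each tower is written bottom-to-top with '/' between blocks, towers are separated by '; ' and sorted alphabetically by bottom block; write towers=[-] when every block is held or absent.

towers=[A; C; F/D/E; H/G] holding=B

before: towers=[A; B; C; F/D/E; H/G] holding=-
pre[pickup(B)]: clear(B) ok, ontable(B) ok, handempty ok
all met → apply pickup(B)
after:  towers=[A; C; F/D/E; H/G] holding=B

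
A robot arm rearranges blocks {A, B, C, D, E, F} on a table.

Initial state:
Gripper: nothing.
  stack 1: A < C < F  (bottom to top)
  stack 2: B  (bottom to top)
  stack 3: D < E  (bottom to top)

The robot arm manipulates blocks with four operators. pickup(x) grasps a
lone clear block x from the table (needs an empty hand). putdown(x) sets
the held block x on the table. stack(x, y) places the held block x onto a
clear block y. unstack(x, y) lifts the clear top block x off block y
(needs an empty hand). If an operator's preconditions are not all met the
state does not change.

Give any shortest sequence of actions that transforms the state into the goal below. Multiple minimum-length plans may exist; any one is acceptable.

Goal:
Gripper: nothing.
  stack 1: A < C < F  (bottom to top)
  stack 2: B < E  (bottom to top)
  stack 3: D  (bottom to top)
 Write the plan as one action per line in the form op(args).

unstack(E, D)
stack(E, B)

step 1 (unstack(E, D)): towers=[A/C/F; B; D] holding=E
step 2 (stack(E, B)): towers=[A/C/F; B/E; D] holding=-
goal check: towers=[A/C/F; B/E; D] holding=- — reached (length 2, optimal by BFS)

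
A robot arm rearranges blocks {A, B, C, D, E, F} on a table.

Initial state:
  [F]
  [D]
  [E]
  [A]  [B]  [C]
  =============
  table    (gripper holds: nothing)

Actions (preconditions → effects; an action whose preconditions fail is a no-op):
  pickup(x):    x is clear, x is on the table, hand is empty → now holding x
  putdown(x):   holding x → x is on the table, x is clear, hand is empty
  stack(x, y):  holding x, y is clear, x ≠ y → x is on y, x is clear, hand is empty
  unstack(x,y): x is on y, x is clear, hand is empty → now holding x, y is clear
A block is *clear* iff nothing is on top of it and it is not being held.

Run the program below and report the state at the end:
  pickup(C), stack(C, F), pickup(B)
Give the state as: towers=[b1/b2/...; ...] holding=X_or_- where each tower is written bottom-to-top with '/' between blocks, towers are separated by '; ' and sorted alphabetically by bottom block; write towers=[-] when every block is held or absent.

step 1 (pickup(C)): towers=[A/E/D/F; B] holding=C
step 2 (stack(C, F)): towers=[A/E/D/F/C; B] holding=-
step 3 (pickup(B)): towers=[A/E/D/F/C] holding=B

towers=[A/E/D/F/C] holding=B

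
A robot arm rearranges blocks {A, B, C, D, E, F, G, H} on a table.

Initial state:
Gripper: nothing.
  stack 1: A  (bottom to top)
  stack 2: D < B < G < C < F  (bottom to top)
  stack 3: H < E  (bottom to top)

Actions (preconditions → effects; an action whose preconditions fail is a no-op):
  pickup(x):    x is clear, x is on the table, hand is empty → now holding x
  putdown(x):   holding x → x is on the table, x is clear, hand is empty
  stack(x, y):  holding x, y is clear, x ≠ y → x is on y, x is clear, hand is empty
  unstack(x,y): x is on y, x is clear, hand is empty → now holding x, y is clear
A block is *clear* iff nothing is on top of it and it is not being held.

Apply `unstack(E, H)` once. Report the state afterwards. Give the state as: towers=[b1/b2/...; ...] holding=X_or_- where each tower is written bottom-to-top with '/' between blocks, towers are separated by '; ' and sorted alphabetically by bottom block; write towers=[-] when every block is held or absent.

towers=[A; D/B/G/C/F; H] holding=E

before: towers=[A; D/B/G/C/F; H/E] holding=-
pre[unstack(E, H)]: on(E,H) yes, clear(E) yes, handempty yes
all met → apply unstack(E, H)
after:  towers=[A; D/B/G/C/F; H] holding=E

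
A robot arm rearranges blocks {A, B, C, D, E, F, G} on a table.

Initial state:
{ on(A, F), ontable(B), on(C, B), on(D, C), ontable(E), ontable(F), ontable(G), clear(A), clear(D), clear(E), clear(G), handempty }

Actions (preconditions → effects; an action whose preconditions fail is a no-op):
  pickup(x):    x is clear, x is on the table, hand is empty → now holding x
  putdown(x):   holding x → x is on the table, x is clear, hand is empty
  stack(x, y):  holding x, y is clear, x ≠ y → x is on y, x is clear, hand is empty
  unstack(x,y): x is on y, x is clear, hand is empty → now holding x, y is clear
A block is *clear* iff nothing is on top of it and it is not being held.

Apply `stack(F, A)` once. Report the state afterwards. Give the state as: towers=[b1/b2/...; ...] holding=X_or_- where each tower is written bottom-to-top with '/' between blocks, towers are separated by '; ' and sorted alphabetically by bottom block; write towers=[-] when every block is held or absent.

before: towers=[B/C/D; E; F/A; G] holding=-
pre[stack(F, A)]: holding(F) no, clear(A) yes, F≠A yes
holding(F) unmet → stack(F, A) is a no-op
after:  towers=[B/C/D; E; F/A; G] holding=-

towers=[B/C/D; E; F/A; G] holding=-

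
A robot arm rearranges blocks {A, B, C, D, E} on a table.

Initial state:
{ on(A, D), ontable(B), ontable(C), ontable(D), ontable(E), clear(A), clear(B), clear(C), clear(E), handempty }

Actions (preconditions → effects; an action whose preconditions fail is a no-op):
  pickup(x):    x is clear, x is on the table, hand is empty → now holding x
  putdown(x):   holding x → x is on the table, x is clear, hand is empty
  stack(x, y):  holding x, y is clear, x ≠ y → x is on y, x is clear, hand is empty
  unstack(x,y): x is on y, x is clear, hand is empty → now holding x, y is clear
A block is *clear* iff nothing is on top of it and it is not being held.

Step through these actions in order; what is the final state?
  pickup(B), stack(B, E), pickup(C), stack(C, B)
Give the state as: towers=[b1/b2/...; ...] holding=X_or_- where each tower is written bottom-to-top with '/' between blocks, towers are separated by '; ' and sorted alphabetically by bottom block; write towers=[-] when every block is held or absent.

towers=[D/A; E/B/C] holding=-

step 1 (pickup(B)): towers=[C; D/A; E] holding=B
step 2 (stack(B, E)): towers=[C; D/A; E/B] holding=-
step 3 (pickup(C)): towers=[D/A; E/B] holding=C
step 4 (stack(C, B)): towers=[D/A; E/B/C] holding=-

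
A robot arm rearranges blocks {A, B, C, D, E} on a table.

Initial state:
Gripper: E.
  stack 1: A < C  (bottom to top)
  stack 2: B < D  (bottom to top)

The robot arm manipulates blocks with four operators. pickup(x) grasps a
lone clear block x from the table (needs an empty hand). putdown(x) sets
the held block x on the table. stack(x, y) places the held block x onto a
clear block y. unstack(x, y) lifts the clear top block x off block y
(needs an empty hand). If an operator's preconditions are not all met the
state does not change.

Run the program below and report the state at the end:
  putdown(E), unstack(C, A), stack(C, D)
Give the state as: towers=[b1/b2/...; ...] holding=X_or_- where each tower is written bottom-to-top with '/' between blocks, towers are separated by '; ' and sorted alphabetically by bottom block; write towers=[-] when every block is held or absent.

towers=[A; B/D/C; E] holding=-

step 1 (putdown(E)): towers=[A/C; B/D; E] holding=-
step 2 (unstack(C, A)): towers=[A; B/D; E] holding=C
step 3 (stack(C, D)): towers=[A; B/D/C; E] holding=-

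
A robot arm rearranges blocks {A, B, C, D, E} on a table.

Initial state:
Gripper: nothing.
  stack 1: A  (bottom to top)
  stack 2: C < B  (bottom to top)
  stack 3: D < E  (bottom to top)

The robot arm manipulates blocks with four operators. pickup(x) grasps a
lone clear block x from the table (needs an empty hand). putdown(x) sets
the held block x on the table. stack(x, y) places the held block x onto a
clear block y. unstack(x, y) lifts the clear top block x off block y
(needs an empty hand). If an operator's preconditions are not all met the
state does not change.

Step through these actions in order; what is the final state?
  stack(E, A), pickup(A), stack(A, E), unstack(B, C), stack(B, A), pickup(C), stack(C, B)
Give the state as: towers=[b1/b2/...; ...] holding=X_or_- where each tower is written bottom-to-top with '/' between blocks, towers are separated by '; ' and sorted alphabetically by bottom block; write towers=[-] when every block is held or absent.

towers=[D/E/A/B/C] holding=-

step 1 (stack(E, A)) [no-op]: towers=[A; C/B; D/E] holding=-
step 2 (pickup(A)): towers=[C/B; D/E] holding=A
step 3 (stack(A, E)): towers=[C/B; D/E/A] holding=-
step 4 (unstack(B, C)): towers=[C; D/E/A] holding=B
step 5 (stack(B, A)): towers=[C; D/E/A/B] holding=-
step 6 (pickup(C)): towers=[D/E/A/B] holding=C
step 7 (stack(C, B)): towers=[D/E/A/B/C] holding=-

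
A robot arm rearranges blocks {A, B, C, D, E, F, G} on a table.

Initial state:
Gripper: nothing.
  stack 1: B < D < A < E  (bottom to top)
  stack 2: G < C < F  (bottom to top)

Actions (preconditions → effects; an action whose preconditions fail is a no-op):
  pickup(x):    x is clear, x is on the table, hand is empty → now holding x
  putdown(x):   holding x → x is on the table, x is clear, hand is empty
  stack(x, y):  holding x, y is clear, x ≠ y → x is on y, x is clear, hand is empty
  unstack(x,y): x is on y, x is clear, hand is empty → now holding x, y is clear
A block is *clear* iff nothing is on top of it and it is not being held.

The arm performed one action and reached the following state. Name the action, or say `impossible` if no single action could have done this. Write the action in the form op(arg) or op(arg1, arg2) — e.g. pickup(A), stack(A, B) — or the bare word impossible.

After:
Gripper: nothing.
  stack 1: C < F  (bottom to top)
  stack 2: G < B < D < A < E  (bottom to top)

target: towers=[C/F; G/B/D/A/E] holding=-
     unstack(F, C) → towers=[B/D/A/E; G/C] holding=F
     unstack(E, A) → towers=[B/D/A; G/C/F] holding=E
none of the 2 applicable actions match → impossible

impossible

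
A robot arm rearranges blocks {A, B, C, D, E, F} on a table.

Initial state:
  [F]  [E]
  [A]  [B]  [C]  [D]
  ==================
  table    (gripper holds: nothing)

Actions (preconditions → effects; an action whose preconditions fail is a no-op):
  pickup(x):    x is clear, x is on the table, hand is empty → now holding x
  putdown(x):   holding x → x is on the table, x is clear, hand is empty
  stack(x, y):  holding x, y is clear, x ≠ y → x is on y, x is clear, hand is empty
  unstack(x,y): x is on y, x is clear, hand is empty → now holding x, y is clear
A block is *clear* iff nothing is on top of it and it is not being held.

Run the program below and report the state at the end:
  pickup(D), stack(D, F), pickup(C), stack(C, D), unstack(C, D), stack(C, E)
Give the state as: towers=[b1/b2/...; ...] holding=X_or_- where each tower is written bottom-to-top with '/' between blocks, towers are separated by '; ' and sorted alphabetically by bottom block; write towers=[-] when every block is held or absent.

towers=[A/F/D; B/E/C] holding=-

step 1 (pickup(D)): towers=[A/F; B/E; C] holding=D
step 2 (stack(D, F)): towers=[A/F/D; B/E; C] holding=-
step 3 (pickup(C)): towers=[A/F/D; B/E] holding=C
step 4 (stack(C, D)): towers=[A/F/D/C; B/E] holding=-
step 5 (unstack(C, D)): towers=[A/F/D; B/E] holding=C
step 6 (stack(C, E)): towers=[A/F/D; B/E/C] holding=-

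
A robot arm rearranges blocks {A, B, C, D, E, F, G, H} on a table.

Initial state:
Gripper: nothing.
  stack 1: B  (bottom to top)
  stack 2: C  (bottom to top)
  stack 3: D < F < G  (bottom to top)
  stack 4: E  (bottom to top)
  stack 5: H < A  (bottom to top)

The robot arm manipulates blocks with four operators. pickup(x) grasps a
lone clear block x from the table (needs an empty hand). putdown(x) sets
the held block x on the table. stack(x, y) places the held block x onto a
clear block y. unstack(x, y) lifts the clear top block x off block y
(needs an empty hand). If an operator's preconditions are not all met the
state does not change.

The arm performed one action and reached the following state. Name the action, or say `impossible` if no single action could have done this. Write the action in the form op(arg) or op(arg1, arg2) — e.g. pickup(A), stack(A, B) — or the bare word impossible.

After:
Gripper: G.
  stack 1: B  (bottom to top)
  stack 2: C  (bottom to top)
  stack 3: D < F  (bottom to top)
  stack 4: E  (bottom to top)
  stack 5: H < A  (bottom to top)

unstack(G, F)

target: towers=[B; C; D/F; E; H/A] holding=G
     unstack(G, F) → towers=[B; C; D/F; E; H/A] holding=G  ← match
     unstack(A, H) → towers=[B; C; D/F/G; E; H] holding=A
         pickup(E) → towers=[B; C; D/F/G; H/A] holding=E
         pickup(B) → towers=[C; D/F/G; E; H/A] holding=B
         pickup(C) → towers=[B; D/F/G; E; H/A] holding=C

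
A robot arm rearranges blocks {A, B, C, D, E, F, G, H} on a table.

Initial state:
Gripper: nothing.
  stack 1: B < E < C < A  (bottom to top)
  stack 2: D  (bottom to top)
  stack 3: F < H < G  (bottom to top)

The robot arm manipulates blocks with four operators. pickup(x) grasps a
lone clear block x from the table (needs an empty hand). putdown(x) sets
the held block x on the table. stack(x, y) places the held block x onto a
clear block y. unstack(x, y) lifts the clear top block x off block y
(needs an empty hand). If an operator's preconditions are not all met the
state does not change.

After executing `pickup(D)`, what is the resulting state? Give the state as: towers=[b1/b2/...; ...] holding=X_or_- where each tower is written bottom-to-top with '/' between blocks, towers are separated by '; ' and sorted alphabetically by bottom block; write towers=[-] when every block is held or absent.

towers=[B/E/C/A; F/H/G] holding=D

before: towers=[B/E/C/A; D; F/H/G] holding=-
pre[pickup(D)]: clear(D) yes, ontable(D) yes, handempty yes
all met → apply pickup(D)
after:  towers=[B/E/C/A; F/H/G] holding=D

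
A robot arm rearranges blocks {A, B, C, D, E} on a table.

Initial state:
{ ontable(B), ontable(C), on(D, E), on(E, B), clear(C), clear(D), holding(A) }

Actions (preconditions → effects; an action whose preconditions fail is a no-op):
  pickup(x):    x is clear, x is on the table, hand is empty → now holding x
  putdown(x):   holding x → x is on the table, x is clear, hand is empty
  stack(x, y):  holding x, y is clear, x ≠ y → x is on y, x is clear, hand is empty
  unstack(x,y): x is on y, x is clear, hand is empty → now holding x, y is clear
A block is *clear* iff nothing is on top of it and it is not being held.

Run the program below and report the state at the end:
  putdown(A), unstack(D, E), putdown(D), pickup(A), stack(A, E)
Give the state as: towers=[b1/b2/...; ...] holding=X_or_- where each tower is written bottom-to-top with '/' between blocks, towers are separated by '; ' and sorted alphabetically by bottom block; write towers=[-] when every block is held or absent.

step 1 (putdown(A)): towers=[A; B/E/D; C] holding=-
step 2 (unstack(D, E)): towers=[A; B/E; C] holding=D
step 3 (putdown(D)): towers=[A; B/E; C; D] holding=-
step 4 (pickup(A)): towers=[B/E; C; D] holding=A
step 5 (stack(A, E)): towers=[B/E/A; C; D] holding=-

towers=[B/E/A; C; D] holding=-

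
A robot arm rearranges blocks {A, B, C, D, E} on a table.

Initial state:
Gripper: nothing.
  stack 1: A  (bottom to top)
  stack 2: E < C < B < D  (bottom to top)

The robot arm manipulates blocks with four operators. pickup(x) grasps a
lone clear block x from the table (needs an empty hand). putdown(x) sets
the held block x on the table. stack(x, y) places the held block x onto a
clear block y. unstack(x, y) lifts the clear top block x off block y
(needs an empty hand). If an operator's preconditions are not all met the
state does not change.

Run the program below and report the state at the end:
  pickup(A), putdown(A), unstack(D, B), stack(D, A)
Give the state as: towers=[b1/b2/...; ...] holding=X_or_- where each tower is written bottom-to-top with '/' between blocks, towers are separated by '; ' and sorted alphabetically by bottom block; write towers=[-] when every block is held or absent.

step 1 (pickup(A)): towers=[E/C/B/D] holding=A
step 2 (putdown(A)): towers=[A; E/C/B/D] holding=-
step 3 (unstack(D, B)): towers=[A; E/C/B] holding=D
step 4 (stack(D, A)): towers=[A/D; E/C/B] holding=-

towers=[A/D; E/C/B] holding=-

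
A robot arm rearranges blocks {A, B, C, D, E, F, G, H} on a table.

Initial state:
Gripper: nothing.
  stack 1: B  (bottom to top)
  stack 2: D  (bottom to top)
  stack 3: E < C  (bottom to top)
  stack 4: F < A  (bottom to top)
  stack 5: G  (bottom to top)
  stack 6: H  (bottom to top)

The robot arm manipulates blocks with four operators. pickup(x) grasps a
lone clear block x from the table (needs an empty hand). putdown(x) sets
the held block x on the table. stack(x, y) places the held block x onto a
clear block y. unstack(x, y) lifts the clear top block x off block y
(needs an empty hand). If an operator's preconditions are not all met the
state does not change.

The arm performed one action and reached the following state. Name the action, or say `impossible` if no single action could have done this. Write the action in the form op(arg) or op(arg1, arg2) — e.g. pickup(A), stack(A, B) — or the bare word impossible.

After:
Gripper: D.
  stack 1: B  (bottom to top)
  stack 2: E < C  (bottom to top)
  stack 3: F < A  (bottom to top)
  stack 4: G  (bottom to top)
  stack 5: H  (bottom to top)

target: towers=[B; E/C; F/A; G; H] holding=D
         pickup(G) → towers=[B; D; E/C; F/A; H] holding=G
     unstack(A, F) → towers=[B; D; E/C; F; G; H] holding=A
         pickup(H) → towers=[B; D; E/C; F/A; G] holding=H
         pickup(B) → towers=[D; E/C; F/A; G; H] holding=B
         pickup(D) → towers=[B; E/C; F/A; G; H] holding=D  ← match
     unstack(C, E) → towers=[B; D; E; F/A; G; H] holding=C

pickup(D)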